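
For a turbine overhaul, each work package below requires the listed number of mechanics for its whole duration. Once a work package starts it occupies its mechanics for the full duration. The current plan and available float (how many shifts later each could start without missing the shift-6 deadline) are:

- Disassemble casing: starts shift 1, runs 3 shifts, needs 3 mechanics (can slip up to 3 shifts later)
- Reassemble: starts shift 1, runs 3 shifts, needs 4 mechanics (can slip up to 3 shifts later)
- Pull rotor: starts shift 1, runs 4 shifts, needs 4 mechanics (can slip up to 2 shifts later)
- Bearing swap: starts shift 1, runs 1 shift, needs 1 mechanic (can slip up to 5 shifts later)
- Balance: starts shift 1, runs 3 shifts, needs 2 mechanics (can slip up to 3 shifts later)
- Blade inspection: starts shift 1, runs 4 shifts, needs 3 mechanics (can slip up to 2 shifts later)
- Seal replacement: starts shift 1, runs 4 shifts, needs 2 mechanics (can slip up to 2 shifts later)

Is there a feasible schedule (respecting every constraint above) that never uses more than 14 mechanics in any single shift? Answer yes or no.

yes

Schedule Disassemble casing@1, Reassemble@4, Pull rotor@1, Bearing swap@1, Balance@1, Blade inspection@1, Seal replacement@2: s1:13  s2:14  s3:14  s4:13  s5:6  s6:4 — peak 14 ≤ 14.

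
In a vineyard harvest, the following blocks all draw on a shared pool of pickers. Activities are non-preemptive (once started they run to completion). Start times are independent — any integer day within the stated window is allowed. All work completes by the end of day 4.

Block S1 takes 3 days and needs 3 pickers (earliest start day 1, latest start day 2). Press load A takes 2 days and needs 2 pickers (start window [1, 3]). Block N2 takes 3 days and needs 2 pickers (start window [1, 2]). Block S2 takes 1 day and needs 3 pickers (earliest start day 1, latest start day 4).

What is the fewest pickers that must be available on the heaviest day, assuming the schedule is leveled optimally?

Early-start (Block S1@1, Press load A@1, Block N2@1, Block S2@1) gives peak 10: d1:10  d2:7  d3:5  d4:0.
Shift Block S2→4.
Schedule Block S1@1, Press load A@1, Block N2@1, Block S2@4: d1:7  d2:7  d3:5  d4:3 — peak 7.

7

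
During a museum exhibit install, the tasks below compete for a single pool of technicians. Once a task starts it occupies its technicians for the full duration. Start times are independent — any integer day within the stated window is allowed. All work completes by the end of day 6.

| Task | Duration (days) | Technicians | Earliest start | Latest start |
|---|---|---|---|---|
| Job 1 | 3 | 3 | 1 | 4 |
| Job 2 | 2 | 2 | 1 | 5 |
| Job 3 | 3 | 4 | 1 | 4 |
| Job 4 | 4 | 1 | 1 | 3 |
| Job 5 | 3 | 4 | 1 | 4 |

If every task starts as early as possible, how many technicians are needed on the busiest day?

14

Early-start schedule: Job 1@1, Job 2@1, Job 3@1, Job 4@1, Job 5@1.
Load per day: day 1: 14, day 2: 14, day 3: 12, day 4: 1, day 5: 0, day 6: 0.
Peak is 14.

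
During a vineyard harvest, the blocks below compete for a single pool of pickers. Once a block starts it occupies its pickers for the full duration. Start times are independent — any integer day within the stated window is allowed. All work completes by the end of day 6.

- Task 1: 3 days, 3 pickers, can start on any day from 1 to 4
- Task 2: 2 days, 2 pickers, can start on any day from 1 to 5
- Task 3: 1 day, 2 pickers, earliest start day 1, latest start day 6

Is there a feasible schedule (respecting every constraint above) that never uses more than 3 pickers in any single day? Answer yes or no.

yes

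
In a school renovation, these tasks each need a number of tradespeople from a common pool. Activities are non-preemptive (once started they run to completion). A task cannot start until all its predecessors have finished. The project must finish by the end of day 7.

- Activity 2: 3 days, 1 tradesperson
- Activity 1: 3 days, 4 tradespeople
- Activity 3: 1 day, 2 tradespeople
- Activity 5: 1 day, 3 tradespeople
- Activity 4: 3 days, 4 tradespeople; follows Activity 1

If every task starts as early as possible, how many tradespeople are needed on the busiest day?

10

Early-start schedule: Activity 2@1, Activity 1@1, Activity 3@1, Activity 5@1, Activity 4@4.
Load per day: day 1: 10, day 2: 5, day 3: 5, day 4: 4, day 5: 4, day 6: 4, day 7: 0.
Peak is 10.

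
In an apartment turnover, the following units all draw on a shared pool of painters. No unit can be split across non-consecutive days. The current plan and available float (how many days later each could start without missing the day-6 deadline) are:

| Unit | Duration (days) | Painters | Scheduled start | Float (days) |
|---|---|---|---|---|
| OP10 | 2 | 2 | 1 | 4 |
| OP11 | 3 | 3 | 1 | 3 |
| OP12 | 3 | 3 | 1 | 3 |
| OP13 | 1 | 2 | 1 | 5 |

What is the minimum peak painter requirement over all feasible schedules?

5

Early-start (OP10@1, OP11@1, OP12@1, OP13@1) gives peak 10: d1:10  d2:8  d3:6  d4:0  d5:0  d6:0.
Shift OP12→4, OP13→3.
Schedule OP10@1, OP11@1, OP12@4, OP13@3: d1:5  d2:5  d3:5  d4:3  d5:3  d6:3 — peak 5.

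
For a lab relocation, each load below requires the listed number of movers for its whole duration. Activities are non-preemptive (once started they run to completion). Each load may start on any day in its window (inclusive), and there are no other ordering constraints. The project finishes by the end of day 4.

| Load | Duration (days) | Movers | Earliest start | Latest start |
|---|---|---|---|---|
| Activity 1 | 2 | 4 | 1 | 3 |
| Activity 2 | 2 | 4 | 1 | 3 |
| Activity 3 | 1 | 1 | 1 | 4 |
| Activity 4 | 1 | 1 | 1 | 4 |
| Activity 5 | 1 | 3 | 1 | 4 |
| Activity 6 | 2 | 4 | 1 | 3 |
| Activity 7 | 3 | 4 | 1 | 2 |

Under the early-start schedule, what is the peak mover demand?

21

Early-start schedule: Activity 1@1, Activity 2@1, Activity 3@1, Activity 4@1, Activity 5@1, Activity 6@1, Activity 7@1.
Load per day: day 1: 21, day 2: 16, day 3: 4, day 4: 0.
Peak is 21.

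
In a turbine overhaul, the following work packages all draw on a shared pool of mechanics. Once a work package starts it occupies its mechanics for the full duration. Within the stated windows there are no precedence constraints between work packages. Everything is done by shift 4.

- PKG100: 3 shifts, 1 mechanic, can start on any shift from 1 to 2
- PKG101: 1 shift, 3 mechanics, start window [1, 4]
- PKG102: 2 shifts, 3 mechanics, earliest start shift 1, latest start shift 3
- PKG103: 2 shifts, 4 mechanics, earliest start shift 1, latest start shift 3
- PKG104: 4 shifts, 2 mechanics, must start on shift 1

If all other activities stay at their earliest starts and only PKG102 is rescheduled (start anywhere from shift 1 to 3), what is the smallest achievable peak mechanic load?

10

PKG102@1: s1:13  s2:10  s3:3  s4:2 → peak 13
PKG102@2: s1:10  s2:10  s3:6  s4:2 → peak 10
PKG102@3: s1:10  s2:7  s3:6  s4:5 → peak 10
Best is PKG102@2, peak 10.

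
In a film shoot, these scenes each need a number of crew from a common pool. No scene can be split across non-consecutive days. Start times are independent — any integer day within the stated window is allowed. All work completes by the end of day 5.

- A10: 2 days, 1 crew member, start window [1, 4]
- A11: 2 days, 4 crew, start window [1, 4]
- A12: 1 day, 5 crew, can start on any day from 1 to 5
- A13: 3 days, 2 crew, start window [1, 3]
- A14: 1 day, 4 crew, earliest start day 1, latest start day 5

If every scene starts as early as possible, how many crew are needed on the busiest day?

16

Early-start schedule: A10@1, A11@1, A12@1, A13@1, A14@1.
Load per day: day 1: 16, day 2: 7, day 3: 2, day 4: 0, day 5: 0.
Peak is 16.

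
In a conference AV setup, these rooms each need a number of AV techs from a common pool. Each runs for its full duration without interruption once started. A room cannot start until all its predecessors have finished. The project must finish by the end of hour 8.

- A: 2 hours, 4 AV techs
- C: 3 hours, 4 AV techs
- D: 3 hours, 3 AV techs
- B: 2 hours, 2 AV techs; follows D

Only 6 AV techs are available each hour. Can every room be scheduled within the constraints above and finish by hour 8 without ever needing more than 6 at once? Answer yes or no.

Schedule A@1, C@6, D@3, B@6: h1:4  h2:4  h3:3  h4:3  h5:3  h6:6  h7:6  h8:4 — peak 6 ≤ 6.

yes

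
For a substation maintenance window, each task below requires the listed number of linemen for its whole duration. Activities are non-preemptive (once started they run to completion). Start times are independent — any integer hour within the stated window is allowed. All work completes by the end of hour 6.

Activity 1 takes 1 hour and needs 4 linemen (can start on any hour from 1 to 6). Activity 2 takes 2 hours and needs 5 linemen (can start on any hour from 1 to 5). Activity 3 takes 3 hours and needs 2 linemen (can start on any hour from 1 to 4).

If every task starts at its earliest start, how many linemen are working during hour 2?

7

At early start, hour 2 has: Activity 2, Activity 3.
Demand: 5 + 2 = 7.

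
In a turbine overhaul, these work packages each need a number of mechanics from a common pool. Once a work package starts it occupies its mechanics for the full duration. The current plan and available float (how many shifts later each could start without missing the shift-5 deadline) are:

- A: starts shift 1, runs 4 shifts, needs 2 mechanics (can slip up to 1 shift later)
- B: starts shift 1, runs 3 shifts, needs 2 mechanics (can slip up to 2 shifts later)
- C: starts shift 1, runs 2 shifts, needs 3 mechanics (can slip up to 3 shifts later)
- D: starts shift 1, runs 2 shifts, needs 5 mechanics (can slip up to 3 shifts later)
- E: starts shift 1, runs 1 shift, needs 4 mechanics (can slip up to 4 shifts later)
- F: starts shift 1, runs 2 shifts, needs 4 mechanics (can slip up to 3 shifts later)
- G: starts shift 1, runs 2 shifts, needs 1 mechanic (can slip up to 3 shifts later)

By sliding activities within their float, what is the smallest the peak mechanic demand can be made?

10

Early-start (A@1, B@1, C@1, D@1, E@1, F@1, G@1) gives peak 21: s1:21  s2:17  s3:4  s4:2  s5:0.
Shift C→3, E→5, F→4.
Schedule A@1, B@1, C@3, D@1, E@5, F@4, G@1: s1:10  s2:10  s3:7  s4:9  s5:8 — peak 10.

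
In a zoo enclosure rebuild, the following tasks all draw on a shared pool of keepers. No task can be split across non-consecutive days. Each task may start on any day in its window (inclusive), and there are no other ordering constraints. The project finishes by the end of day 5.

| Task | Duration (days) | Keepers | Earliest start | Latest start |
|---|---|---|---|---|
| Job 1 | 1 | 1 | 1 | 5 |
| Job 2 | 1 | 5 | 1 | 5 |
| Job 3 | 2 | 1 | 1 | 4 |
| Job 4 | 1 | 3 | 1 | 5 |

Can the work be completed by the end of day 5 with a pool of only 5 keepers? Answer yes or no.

Schedule Job 1@1, Job 2@2, Job 3@3, Job 4@1: d1:4  d2:5  d3:1  d4:1  d5:0 — peak 5 ≤ 5.

yes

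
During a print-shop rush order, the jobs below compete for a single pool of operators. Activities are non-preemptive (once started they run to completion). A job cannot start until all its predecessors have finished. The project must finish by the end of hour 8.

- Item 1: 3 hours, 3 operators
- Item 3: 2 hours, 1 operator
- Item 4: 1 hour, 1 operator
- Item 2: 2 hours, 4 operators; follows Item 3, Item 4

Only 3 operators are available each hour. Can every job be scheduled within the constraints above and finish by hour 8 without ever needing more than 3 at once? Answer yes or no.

no

The minimum achievable peak is 4; 3 < 4, so no feasible schedule stays within the cap.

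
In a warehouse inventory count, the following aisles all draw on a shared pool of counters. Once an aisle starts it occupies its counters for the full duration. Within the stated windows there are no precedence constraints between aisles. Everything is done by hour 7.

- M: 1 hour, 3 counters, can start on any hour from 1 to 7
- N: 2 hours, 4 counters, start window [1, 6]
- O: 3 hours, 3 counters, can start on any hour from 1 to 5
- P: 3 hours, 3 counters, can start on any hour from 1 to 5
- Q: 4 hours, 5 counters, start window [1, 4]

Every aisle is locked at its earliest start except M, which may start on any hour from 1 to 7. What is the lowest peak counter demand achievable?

M@1: h1:18  h2:15  h3:11  h4:5  h5:0  h6:0  h7:0 → peak 18
M@2: h1:15  h2:18  h3:11  h4:5  h5:0  h6:0  h7:0 → peak 18
M@3: h1:15  h2:15  h3:14  h4:5  h5:0  h6:0  h7:0 → peak 15
M@4: h1:15  h2:15  h3:11  h4:8  h5:0  h6:0  h7:0 → peak 15
M@5: h1:15  h2:15  h3:11  h4:5  h5:3  h6:0  h7:0 → peak 15
M@6: h1:15  h2:15  h3:11  h4:5  h5:0  h6:3  h7:0 → peak 15
M@7: h1:15  h2:15  h3:11  h4:5  h5:0  h6:0  h7:3 → peak 15
Best is M@3, peak 15.

15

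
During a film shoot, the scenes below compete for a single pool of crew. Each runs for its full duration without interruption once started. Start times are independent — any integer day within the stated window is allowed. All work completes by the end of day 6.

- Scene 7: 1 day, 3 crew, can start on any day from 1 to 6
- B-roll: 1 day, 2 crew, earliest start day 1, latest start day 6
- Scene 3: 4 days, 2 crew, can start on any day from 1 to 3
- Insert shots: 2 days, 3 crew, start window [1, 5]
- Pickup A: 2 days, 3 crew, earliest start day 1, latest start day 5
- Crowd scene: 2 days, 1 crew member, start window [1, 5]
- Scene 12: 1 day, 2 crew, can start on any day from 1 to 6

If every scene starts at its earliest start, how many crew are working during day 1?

16

At early start, day 1 has: Scene 7, B-roll, Scene 3, Insert shots, Pickup A, Crowd scene, Scene 12.
Demand: 3 + 2 + 2 + 3 + 3 + 1 + 2 = 16.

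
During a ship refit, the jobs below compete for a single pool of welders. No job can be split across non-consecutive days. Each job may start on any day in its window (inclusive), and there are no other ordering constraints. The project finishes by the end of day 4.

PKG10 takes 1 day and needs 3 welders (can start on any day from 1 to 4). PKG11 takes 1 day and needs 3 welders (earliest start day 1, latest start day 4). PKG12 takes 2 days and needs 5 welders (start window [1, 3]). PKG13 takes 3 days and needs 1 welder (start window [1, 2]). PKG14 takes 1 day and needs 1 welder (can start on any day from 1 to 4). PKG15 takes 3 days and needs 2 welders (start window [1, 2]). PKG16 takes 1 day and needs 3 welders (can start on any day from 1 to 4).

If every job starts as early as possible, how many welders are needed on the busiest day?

18

Early-start schedule: PKG10@1, PKG11@1, PKG12@1, PKG13@1, PKG14@1, PKG15@1, PKG16@1.
Load per day: day 1: 18, day 2: 8, day 3: 3, day 4: 0.
Peak is 18.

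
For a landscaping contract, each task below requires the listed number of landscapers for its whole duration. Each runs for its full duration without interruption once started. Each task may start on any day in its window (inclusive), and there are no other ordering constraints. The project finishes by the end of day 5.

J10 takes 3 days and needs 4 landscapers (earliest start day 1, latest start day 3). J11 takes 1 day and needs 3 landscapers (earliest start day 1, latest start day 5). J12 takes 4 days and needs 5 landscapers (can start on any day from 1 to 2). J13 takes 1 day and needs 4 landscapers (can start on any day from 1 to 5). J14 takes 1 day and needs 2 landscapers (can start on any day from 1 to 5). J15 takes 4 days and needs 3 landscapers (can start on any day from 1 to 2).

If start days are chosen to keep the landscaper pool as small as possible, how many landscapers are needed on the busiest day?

12

Early-start (J10@1, J11@1, J12@1, J13@1, J14@1, J15@1) gives peak 21: d1:21  d2:12  d3:12  d4:8  d5:0.
Shift J13→4, J14→5, J15→2.
Schedule J10@1, J11@1, J12@1, J13@4, J14@5, J15@2: d1:12  d2:12  d3:12  d4:12  d5:5 — peak 12.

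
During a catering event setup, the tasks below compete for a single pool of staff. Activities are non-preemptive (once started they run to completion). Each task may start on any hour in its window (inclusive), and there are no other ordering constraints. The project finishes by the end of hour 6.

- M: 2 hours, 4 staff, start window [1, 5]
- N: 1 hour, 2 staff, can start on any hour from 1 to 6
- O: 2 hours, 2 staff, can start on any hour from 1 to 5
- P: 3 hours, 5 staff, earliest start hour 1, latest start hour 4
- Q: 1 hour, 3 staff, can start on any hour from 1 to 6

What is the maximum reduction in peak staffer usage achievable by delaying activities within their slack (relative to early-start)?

Early-start peak: h1:16  h2:11  h3:5  h4:0  h5:0  h6:0 ⇒ 16.
Leveled (M@1, N@1, O@2, P@4, Q@3): h1:6  h2:6  h3:5  h4:5  h5:5  h6:5 ⇒ 6.
Reduction 16 − 6 = 10.

10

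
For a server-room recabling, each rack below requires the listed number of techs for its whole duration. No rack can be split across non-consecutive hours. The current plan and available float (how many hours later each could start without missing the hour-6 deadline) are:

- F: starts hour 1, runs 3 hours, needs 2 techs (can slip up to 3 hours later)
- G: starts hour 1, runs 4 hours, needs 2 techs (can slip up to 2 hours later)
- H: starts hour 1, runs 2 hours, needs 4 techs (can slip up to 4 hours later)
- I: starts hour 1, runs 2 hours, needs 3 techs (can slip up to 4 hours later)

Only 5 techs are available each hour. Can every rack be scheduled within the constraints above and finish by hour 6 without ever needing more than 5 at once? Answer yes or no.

The minimum achievable peak is 6; 5 < 6, so no feasible schedule stays within the cap.

no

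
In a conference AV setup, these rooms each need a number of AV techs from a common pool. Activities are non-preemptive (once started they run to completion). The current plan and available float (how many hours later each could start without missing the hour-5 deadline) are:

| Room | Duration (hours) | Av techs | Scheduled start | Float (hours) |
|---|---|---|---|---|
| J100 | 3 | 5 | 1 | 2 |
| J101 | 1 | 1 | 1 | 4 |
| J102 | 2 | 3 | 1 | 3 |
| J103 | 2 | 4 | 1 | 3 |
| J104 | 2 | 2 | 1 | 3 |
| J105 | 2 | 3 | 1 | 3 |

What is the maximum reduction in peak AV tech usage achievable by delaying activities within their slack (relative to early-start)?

Early-start peak: h1:18  h2:17  h3:5  h4:0  h5:0 ⇒ 18.
Leveled (J100@1, J101@1, J102@1, J103@3, J104@4, J105@4): h1:9  h2:8  h3:9  h4:9  h5:5 ⇒ 9.
Reduction 18 − 9 = 9.

9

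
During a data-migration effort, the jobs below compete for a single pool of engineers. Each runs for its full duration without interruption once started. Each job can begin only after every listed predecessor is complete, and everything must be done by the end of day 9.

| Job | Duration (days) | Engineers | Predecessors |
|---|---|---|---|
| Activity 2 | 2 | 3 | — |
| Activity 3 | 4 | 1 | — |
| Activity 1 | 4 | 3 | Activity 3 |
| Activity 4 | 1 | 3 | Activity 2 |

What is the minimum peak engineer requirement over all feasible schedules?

4

Schedule Activity 2@1, Activity 3@1, Activity 1@5, Activity 4@3: d1:4  d2:4  d3:4  d4:1  d5:3  d6:3  d7:3  d8:3  d9:0 — peak 4.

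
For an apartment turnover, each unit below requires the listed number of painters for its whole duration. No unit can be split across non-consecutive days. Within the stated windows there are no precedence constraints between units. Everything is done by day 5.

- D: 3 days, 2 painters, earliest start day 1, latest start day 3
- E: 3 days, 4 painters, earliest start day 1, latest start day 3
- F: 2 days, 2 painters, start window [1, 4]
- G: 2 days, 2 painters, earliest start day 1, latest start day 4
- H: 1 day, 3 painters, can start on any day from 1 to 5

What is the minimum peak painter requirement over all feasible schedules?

Early-start (D@1, E@1, F@1, G@1, H@1) gives peak 13: d1:13  d2:10  d3:6  d4:0  d5:0.
Shift F→4, G→4, H→4.
Schedule D@1, E@1, F@4, G@4, H@4: d1:6  d2:6  d3:6  d4:7  d5:4 — peak 7.

7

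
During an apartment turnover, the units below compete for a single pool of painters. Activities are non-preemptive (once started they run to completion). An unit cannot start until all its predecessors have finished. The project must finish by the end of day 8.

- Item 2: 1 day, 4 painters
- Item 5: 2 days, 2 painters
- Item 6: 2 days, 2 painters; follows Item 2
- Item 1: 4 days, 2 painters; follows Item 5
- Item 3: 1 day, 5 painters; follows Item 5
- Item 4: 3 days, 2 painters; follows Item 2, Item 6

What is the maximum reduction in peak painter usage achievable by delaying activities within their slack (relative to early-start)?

4

Early-start peak: d1:6  d2:4  d3:9  d4:4  d5:4  d6:4  d7:0  d8:0 ⇒ 9.
Leveled (Item 2@1, Item 5@2, Item 6@2, Item 1@4, Item 3@8, Item 4@4): d1:4  d2:4  d3:4  d4:4  d5:4  d6:4  d7:2  d8:5 ⇒ 5.
Reduction 9 − 5 = 4.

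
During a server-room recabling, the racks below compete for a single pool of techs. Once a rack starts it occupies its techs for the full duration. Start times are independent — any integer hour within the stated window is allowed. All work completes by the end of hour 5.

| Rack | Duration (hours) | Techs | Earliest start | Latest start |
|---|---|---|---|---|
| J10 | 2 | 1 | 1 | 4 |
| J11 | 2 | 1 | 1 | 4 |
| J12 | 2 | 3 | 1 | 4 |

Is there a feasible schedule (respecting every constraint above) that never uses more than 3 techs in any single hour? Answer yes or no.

Schedule J10@1, J11@1, J12@3: h1:2  h2:2  h3:3  h4:3  h5:0 — peak 3 ≤ 3.

yes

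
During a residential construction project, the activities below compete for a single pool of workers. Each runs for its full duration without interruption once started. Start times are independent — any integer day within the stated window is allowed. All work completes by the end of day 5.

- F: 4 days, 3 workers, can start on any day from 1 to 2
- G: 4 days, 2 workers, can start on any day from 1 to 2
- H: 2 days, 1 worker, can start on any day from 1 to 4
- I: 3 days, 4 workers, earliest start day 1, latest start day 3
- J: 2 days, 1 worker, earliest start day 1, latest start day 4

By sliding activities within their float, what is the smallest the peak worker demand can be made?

9

Early-start (F@1, G@1, H@1, I@1, J@1) gives peak 11: d1:11  d2:11  d3:9  d4:5  d5:0.
Shift I→3.
Schedule F@1, G@1, H@1, I@3, J@1: d1:7  d2:7  d3:9  d4:9  d5:4 — peak 9.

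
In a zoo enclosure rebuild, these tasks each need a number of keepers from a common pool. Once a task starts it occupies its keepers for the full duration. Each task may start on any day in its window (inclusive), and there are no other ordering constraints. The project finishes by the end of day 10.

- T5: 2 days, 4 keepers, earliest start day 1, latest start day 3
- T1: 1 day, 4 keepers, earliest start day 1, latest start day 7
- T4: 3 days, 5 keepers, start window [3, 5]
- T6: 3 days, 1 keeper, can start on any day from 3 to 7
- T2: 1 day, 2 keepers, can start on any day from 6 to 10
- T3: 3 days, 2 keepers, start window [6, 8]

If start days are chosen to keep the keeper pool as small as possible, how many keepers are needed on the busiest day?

5

Early-start (T5@1, T1@1, T4@3, T6@3, T2@6, T3@6) gives peak 8: d1:8  d2:4  d3:6  d4:6  d5:6  d6:4  d7:2  d8:2  d9:0  d10:0.
Shift T1→3, T4→4, T6→7, T2→7, T3→7.
Schedule T5@1, T1@3, T4@4, T6@7, T2@7, T3@7: d1:4  d2:4  d3:4  d4:5  d5:5  d6:5  d7:5  d8:3  d9:3  d10:0 — peak 5.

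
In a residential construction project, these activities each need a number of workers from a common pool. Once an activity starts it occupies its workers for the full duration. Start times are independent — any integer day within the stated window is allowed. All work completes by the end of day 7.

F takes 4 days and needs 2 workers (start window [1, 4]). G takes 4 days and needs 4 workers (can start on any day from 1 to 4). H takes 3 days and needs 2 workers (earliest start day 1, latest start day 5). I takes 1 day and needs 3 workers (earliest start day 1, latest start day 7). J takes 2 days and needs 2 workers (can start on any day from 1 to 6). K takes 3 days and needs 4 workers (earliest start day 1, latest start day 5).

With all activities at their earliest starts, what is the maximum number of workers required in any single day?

17

Early-start schedule: F@1, G@1, H@1, I@1, J@1, K@1.
Load per day: day 1: 17, day 2: 14, day 3: 12, day 4: 6, day 5: 0, day 6: 0, day 7: 0.
Peak is 17.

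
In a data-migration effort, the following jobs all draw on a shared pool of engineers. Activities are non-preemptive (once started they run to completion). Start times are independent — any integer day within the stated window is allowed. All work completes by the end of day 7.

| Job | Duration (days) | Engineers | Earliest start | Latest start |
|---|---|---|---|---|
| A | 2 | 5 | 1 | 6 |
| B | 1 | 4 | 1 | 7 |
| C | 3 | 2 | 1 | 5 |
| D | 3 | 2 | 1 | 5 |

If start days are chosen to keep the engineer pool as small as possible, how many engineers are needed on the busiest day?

Early-start (A@1, B@1, C@1, D@1) gives peak 13: d1:13  d2:9  d3:4  d4:0  d5:0  d6:0  d7:0.
Shift B→3, C→4, D→4.
Schedule A@1, B@3, C@4, D@4: d1:5  d2:5  d3:4  d4:4  d5:4  d6:4  d7:0 — peak 5.

5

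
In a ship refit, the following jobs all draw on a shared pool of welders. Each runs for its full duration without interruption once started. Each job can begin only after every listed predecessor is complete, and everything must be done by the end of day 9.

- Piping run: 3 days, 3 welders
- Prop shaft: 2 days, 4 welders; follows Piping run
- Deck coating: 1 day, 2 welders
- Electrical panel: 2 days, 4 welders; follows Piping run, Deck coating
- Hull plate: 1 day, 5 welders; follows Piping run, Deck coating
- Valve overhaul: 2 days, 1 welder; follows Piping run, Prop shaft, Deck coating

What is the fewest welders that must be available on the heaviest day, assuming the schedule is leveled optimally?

5

Early-start (Piping run@1, Prop shaft@4, Deck coating@1, Electrical panel@4, Hull plate@4, Valve overhaul@6) gives peak 13: d1:5  d2:3  d3:3  d4:13  d5:8  d6:1  d7:1  d8:0  d9:0.
Shift Electrical panel→6, Hull plate→8.
Schedule Piping run@1, Prop shaft@4, Deck coating@1, Electrical panel@6, Hull plate@8, Valve overhaul@6: d1:5  d2:3  d3:3  d4:4  d5:4  d6:5  d7:5  d8:5  d9:0 — peak 5.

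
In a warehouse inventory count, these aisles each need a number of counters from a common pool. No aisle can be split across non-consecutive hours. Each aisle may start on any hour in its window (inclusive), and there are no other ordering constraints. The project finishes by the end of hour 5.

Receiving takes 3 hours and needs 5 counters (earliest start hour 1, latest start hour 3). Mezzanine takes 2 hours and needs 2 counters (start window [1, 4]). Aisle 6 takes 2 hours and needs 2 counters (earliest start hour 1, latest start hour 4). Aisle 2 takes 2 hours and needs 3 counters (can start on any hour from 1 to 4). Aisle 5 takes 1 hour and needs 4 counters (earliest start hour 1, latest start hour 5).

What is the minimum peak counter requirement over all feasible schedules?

Early-start (Receiving@1, Mezzanine@1, Aisle 6@1, Aisle 2@1, Aisle 5@1) gives peak 16: h1:16  h2:12  h3:5  h4:0  h5:0.
Shift Aisle 6→3, Aisle 2→4, Aisle 5→5.
Schedule Receiving@1, Mezzanine@1, Aisle 6@3, Aisle 2@4, Aisle 5@5: h1:7  h2:7  h3:7  h4:5  h5:7 — peak 7.
Total counter-hours = 33 over 5 hours ⇒ peak ≥ ⌈33/5⌉ = 7, so 7 is optimal.

7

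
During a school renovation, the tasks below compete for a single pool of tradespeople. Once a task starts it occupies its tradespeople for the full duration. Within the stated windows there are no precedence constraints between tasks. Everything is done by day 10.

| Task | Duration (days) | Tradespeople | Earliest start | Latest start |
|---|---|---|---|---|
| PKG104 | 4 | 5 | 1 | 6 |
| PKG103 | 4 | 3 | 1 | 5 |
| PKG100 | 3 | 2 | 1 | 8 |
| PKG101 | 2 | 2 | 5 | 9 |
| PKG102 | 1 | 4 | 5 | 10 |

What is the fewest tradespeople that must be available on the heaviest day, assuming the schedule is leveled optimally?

5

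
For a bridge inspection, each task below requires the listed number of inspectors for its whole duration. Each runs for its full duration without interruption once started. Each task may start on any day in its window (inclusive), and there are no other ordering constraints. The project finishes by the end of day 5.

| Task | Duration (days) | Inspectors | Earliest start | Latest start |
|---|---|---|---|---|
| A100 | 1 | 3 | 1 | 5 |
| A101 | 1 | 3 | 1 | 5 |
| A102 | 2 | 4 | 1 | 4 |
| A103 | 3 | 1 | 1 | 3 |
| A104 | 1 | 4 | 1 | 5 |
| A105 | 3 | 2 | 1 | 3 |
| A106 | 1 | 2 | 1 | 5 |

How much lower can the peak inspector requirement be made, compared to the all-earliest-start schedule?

13

Early-start peak: d1:19  d2:7  d3:3  d4:0  d5:0 ⇒ 19.
Leveled (A100@1, A101@3, A102@4, A103@1, A104@2, A105@3, A106@1): d1:6  d2:5  d3:6  d4:6  d5:6 ⇒ 6.
Reduction 19 − 6 = 13.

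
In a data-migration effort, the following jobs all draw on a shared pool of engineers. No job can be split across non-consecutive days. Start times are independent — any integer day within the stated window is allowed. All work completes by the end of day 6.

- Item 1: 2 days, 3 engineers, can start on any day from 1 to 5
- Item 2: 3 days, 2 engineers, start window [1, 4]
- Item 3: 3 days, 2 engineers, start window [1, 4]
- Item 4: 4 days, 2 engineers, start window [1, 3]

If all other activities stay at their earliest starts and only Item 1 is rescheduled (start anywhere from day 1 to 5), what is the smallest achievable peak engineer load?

6

Item 1@1: d1:9  d2:9  d3:6  d4:2  d5:0  d6:0 → peak 9
Item 1@2: d1:6  d2:9  d3:9  d4:2  d5:0  d6:0 → peak 9
Item 1@3: d1:6  d2:6  d3:9  d4:5  d5:0  d6:0 → peak 9
Item 1@4: d1:6  d2:6  d3:6  d4:5  d5:3  d6:0 → peak 6
Item 1@5: d1:6  d2:6  d3:6  d4:2  d5:3  d6:3 → peak 6
Best is Item 1@4, peak 6.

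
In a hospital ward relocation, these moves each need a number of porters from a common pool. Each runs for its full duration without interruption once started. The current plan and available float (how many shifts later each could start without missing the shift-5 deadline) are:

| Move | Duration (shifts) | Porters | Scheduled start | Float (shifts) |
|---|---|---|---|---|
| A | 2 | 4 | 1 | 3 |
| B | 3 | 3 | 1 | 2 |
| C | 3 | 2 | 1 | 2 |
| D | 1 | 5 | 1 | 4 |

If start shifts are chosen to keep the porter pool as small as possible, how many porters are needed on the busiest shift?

7

Early-start (A@1, B@1, C@1, D@1) gives peak 14: s1:14  s2:9  s3:5  s4:0  s5:0.
Shift C→3, D→4.
Schedule A@1, B@1, C@3, D@4: s1:7  s2:7  s3:5  s4:7  s5:2 — peak 7.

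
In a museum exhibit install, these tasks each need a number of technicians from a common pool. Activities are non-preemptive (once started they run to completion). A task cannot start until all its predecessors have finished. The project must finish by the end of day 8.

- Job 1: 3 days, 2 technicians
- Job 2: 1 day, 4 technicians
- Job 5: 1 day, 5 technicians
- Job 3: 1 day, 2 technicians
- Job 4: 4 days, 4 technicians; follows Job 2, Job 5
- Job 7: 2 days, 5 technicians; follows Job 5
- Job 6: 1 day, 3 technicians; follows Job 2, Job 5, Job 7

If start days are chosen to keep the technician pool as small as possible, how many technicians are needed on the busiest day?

7

Early-start (Job 1@1, Job 2@1, Job 5@1, Job 3@1, Job 4@2, Job 7@2, Job 6@4) gives peak 13: d1:13  d2:11  d3:11  d4:7  d5:4  d6:0  d7:0  d8:0.
Shift Job 5→2, Job 3→4, Job 4→5, Job 7→3, Job 6→5.
Schedule Job 1@1, Job 2@1, Job 5@2, Job 3@4, Job 4@5, Job 7@3, Job 6@5: d1:6  d2:7  d3:7  d4:7  d5:7  d6:4  d7:4  d8:4 — peak 7.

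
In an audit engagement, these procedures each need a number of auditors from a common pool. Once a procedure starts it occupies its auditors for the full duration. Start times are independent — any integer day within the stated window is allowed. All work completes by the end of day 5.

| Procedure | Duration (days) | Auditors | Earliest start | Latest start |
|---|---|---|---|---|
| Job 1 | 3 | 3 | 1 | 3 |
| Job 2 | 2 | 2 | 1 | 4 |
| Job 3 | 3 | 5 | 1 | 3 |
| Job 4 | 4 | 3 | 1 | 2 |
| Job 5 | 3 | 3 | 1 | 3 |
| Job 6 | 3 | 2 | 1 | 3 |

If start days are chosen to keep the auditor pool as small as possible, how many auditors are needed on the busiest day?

Early-start (Job 1@1, Job 2@1, Job 3@1, Job 4@1, Job 5@1, Job 6@1) gives peak 18: d1:18  d2:18  d3:16  d4:3  d5:0.
Shift Job 6→3.
Schedule Job 1@1, Job 2@1, Job 3@1, Job 4@1, Job 5@1, Job 6@3: d1:16  d2:16  d3:16  d4:5  d5:2 — peak 16.

16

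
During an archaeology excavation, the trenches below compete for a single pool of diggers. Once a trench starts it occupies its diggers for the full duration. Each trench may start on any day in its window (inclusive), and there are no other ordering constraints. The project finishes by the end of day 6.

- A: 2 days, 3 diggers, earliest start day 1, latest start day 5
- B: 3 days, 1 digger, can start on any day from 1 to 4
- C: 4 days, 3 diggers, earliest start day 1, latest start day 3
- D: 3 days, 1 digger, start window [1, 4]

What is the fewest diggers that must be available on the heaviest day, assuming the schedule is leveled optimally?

Early-start (A@1, B@1, C@1, D@1) gives peak 8: d1:8  d2:8  d3:5  d4:3  d5:0  d6:0.
Shift C→3, D→4.
Schedule A@1, B@1, C@3, D@4: d1:4  d2:4  d3:4  d4:4  d5:4  d6:4 — peak 4.
Total digger-days = 24 over 6 days ⇒ peak ≥ ⌈24/6⌉ = 4, so 4 is optimal.

4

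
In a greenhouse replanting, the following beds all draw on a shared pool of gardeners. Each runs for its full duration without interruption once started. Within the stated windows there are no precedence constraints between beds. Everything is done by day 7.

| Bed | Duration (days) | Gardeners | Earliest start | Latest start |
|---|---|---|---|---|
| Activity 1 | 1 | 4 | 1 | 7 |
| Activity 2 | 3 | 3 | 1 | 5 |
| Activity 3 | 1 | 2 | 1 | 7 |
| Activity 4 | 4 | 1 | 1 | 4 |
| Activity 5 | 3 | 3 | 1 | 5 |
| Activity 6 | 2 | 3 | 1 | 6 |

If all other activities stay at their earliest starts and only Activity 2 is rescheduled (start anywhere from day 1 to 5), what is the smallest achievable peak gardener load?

13

Activity 2@1: d1:16  d2:10  d3:7  d4:1  d5:0  d6:0  d7:0 → peak 16
Activity 2@2: d1:13  d2:10  d3:7  d4:4  d5:0  d6:0  d7:0 → peak 13
Activity 2@3: d1:13  d2:7  d3:7  d4:4  d5:3  d6:0  d7:0 → peak 13
Activity 2@4: d1:13  d2:7  d3:4  d4:4  d5:3  d6:3  d7:0 → peak 13
Activity 2@5: d1:13  d2:7  d3:4  d4:1  d5:3  d6:3  d7:3 → peak 13
Best is Activity 2@2, peak 13.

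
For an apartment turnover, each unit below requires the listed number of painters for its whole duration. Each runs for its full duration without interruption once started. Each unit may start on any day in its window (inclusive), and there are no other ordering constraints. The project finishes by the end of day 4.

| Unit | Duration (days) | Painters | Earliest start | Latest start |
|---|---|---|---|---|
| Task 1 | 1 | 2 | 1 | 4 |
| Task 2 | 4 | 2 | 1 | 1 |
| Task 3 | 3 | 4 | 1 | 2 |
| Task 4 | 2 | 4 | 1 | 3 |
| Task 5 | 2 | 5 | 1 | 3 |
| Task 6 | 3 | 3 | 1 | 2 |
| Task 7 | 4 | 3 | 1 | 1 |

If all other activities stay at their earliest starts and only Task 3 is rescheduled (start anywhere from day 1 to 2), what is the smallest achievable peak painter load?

Task 3@1: d1:23  d2:21  d3:12  d4:5 → peak 23
Task 3@2: d1:19  d2:21  d3:12  d4:9 → peak 21
Best is Task 3@2, peak 21.

21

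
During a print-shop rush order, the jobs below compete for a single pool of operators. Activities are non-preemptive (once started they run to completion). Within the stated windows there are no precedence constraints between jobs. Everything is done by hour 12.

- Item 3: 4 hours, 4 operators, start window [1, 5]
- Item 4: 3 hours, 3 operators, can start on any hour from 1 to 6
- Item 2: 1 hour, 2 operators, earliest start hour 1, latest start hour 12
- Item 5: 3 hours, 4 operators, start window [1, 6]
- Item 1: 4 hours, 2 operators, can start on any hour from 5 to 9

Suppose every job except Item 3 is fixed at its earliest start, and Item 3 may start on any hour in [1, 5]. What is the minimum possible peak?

9

Item 3@1: h1:13  h2:11  h3:11  h4:4  h5:2  h6:2  h7:2  h8:2  h9:0  h10:0  h11:0  h12:0 → peak 13
Item 3@2: h1:9  h2:11  h3:11  h4:4  h5:6  h6:2  h7:2  h8:2  h9:0  h10:0  h11:0  h12:0 → peak 11
Item 3@3: h1:9  h2:7  h3:11  h4:4  h5:6  h6:6  h7:2  h8:2  h9:0  h10:0  h11:0  h12:0 → peak 11
Item 3@4: h1:9  h2:7  h3:7  h4:4  h5:6  h6:6  h7:6  h8:2  h9:0  h10:0  h11:0  h12:0 → peak 9
Item 3@5: h1:9  h2:7  h3:7  h4:0  h5:6  h6:6  h7:6  h8:6  h9:0  h10:0  h11:0  h12:0 → peak 9
Best is Item 3@4, peak 9.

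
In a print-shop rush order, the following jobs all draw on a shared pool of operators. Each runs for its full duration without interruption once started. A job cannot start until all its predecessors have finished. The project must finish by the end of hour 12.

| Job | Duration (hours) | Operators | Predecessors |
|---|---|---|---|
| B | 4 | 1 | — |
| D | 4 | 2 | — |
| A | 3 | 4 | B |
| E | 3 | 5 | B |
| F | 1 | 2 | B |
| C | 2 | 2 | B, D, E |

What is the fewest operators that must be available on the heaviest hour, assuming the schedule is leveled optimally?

5

Early-start (B@1, D@1, A@5, E@5, F@5, C@8) gives peak 11: h1:3  h2:3  h3:3  h4:3  h5:11  h6:9  h7:9  h8:2  h9:2  h10:0  h11:0  h12:0.
Shift E→8, F→11, C→11.
Schedule B@1, D@1, A@5, E@8, F@11, C@11: h1:3  h2:3  h3:3  h4:3  h5:4  h6:4  h7:4  h8:5  h9:5  h10:5  h11:4  h12:2 — peak 5.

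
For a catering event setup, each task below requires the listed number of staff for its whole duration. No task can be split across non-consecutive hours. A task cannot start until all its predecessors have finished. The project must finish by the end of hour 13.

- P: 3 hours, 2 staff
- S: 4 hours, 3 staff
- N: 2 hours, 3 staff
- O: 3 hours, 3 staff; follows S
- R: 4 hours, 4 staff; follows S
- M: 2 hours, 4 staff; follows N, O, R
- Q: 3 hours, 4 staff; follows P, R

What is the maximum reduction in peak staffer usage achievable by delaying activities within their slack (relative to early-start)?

Early-start peak: h1:8  h2:8  h3:5  h4:3  h5:7  h6:7  h7:7  h8:4  h9:8  h10:8  h11:4  h12:0  h13:0 ⇒ 8.
Leveled (P@1, S@1, N@4, O@6, R@5, M@9, Q@11): h1:5  h2:5  h3:5  h4:6  h5:7  h6:7  h7:7  h8:7  h9:4  h10:4  h11:4  h12:4  h13:4 ⇒ 7.
Reduction 8 − 7 = 1.

1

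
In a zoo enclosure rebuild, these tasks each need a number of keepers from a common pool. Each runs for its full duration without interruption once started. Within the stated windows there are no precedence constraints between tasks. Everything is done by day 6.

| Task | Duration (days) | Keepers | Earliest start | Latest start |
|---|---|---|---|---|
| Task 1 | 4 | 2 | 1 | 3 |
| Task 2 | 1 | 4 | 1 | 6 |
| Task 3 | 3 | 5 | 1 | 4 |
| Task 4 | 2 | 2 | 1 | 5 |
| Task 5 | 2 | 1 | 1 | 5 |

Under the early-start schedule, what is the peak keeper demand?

14

Early-start schedule: Task 1@1, Task 2@1, Task 3@1, Task 4@1, Task 5@1.
Load per day: day 1: 14, day 2: 10, day 3: 7, day 4: 2, day 5: 0, day 6: 0.
Peak is 14.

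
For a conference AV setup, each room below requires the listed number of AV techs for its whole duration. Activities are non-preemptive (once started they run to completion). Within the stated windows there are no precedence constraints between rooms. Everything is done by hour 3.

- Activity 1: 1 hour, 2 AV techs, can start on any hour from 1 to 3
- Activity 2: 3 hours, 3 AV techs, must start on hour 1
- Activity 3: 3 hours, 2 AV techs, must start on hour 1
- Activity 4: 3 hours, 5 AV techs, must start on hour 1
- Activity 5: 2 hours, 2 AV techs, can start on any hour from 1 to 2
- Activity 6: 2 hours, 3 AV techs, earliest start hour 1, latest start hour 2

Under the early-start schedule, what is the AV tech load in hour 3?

At early start, hour 3 has: Activity 2, Activity 3, Activity 4.
Demand: 3 + 2 + 5 = 10.

10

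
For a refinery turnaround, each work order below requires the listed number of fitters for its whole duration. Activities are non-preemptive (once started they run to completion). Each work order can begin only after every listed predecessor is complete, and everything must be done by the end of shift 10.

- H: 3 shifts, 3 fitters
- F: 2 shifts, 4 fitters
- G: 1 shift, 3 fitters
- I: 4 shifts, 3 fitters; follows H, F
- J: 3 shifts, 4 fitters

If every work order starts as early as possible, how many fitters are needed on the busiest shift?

14

Early-start schedule: H@1, F@1, G@1, I@4, J@1.
Load per shift: shift 1: 14, shift 2: 11, shift 3: 7, shift 4: 3, shift 5: 3, shift 6: 3, shift 7: 3, shift 8: 0, shift 9: 0, shift 10: 0.
Peak is 14.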